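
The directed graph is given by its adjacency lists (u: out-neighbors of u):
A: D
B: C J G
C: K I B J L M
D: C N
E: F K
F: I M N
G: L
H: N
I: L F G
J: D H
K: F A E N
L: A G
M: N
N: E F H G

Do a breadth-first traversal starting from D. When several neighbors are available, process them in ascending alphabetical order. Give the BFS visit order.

D, C, N, B, I, J, K, L, M, E, F, G, H, A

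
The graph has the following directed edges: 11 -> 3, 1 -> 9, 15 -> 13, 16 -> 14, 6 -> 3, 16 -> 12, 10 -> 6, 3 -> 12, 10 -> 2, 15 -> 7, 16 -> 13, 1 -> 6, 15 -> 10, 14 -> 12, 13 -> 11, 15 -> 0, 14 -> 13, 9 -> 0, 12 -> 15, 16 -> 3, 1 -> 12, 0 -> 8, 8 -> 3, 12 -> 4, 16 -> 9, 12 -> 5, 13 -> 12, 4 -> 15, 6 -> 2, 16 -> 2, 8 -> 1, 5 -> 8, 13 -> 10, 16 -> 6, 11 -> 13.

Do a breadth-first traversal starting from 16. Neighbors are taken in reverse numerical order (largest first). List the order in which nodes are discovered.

16 → 14 → 13 → 12 → 9 → 6 → 3 → 2 → 11 → 10 → 15 → 5 → 4 → 0 → 7 → 8 → 1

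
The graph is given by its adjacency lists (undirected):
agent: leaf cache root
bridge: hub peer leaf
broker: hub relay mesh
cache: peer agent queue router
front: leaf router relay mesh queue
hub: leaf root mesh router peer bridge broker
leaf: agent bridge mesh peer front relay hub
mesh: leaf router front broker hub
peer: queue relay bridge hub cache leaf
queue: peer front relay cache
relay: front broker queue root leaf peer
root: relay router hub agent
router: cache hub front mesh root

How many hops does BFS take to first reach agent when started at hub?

Level 0: hub
Level 1: bridge, broker, leaf, mesh, peer, root, router
Level 2: agent, cache, front, queue, relay
agent first appears at level 2.

2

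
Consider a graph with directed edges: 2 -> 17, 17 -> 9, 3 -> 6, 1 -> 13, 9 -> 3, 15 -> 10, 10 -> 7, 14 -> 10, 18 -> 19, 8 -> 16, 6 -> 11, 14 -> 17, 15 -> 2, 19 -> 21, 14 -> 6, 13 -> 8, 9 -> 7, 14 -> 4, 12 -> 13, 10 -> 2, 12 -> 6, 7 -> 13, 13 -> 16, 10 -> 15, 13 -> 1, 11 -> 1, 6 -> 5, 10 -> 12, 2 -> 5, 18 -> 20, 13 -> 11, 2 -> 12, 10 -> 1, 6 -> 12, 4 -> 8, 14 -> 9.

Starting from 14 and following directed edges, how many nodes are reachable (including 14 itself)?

BFS from 14 visits: 14, 4, 6, 9, 10, 17, 8, 5, 11, 12, 3, 7, 1, 2, 15, 16, 13
Reachable nodes: 17 of 21 total.

17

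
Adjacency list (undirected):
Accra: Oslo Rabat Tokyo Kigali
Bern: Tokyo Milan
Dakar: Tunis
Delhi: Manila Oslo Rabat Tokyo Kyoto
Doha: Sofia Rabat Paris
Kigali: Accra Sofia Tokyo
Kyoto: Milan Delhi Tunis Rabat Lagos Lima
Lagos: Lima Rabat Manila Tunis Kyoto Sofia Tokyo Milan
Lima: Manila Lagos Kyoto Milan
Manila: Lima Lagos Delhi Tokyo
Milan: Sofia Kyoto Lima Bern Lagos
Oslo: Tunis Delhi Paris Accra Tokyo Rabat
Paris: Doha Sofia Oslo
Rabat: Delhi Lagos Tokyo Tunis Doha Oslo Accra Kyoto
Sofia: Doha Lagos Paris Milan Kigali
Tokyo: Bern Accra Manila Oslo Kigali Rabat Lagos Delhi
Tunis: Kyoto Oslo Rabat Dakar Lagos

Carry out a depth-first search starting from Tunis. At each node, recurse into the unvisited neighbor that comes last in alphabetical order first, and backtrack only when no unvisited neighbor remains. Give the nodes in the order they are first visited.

Visit Tunis
Tunis → Rabat
Rabat → Tokyo
Tokyo → Oslo
Oslo → Paris
Paris → Sofia
Sofia → Milan
Milan → Lima
Lima → Manila
Manila → Lagos
Lagos → Kyoto
Kyoto → Delhi
Milan → Bern
Sofia → Kigali
Kigali → Accra
Sofia → Doha
Tunis → Dakar

Tunis, Rabat, Tokyo, Oslo, Paris, Sofia, Milan, Lima, Manila, Lagos, Kyoto, Delhi, Bern, Kigali, Accra, Doha, Dakar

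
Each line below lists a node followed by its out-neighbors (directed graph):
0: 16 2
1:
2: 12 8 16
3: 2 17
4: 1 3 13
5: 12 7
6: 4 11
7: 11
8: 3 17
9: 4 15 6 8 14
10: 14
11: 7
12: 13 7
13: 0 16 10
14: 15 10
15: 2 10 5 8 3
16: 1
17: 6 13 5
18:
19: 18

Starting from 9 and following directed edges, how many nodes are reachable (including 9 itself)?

BFS from 9 visits: 9, 4, 6, 8, 14, 15, 1, 3, 13, 11, 17, 10, 2, 5, 0, 16, 7, 12
Reachable nodes: 18 of 20 total.

18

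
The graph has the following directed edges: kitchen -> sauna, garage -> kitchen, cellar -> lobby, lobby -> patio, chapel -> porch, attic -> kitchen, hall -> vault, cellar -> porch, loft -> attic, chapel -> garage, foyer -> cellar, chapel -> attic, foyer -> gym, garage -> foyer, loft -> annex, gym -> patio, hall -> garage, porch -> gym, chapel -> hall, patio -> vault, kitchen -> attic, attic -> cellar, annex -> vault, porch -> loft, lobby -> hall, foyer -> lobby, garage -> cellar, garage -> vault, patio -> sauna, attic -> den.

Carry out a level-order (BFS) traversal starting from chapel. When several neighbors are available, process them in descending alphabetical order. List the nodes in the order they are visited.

Visit chapel; enqueue porch, hall, garage, attic → queue [porch, hall, garage, attic]
Visit porch; enqueue loft, gym → queue [hall, garage, attic, loft, gym]
Visit hall; enqueue vault → queue [garage, attic, loft, gym, vault]
Visit garage; enqueue kitchen, foyer, cellar → queue [attic, loft, gym, vault, kitchen, foyer, cellar]
Visit attic; enqueue den → queue [loft, gym, vault, kitchen, foyer, cellar, den]
Visit loft; enqueue annex → queue [gym, vault, kitchen, foyer, cellar, den, annex]
Visit gym; enqueue patio → queue [vault, kitchen, foyer, cellar, den, annex, patio]
Visit vault → queue [kitchen, foyer, cellar, den, annex, patio]
Visit kitchen; enqueue sauna → queue [foyer, cellar, den, annex, patio, sauna]
Visit foyer; enqueue lobby → queue [cellar, den, annex, patio, sauna, lobby]
Visit cellar → queue [den, annex, patio, sauna, lobby]
Visit den → queue [annex, patio, sauna, lobby]
Visit annex → queue [patio, sauna, lobby]
Visit patio → queue [sauna, lobby]
Visit sauna → queue [lobby]
Visit lobby → queue []

chapel porch hall garage attic loft gym vault kitchen foyer cellar den annex patio sauna lobby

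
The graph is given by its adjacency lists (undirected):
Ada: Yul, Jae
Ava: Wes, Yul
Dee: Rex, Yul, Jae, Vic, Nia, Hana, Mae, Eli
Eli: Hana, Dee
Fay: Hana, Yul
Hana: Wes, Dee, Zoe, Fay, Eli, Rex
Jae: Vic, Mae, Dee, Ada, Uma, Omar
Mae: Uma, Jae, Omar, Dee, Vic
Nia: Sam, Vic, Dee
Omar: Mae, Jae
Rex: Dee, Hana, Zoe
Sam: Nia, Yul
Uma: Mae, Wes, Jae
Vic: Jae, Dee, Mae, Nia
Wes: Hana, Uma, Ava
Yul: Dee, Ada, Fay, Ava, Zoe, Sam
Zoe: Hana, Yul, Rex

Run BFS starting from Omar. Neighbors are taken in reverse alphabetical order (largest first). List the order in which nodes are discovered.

Visit Omar; enqueue Mae, Jae → queue [Mae, Jae]
Visit Mae; enqueue Vic, Uma, Dee → queue [Jae, Vic, Uma, Dee]
Visit Jae; enqueue Ada → queue [Vic, Uma, Dee, Ada]
Visit Vic; enqueue Nia → queue [Uma, Dee, Ada, Nia]
Visit Uma; enqueue Wes → queue [Dee, Ada, Nia, Wes]
Visit Dee; enqueue Yul, Rex, Hana, Eli → queue [Ada, Nia, Wes, Yul, Rex, Hana, Eli]
Visit Ada → queue [Nia, Wes, Yul, Rex, Hana, Eli]
Visit Nia; enqueue Sam → queue [Wes, Yul, Rex, Hana, Eli, Sam]
Visit Wes; enqueue Ava → queue [Yul, Rex, Hana, Eli, Sam, Ava]
Visit Yul; enqueue Zoe, Fay → queue [Rex, Hana, Eli, Sam, Ava, Zoe, Fay]
Visit Rex → queue [Hana, Eli, Sam, Ava, Zoe, Fay]
Visit Hana → queue [Eli, Sam, Ava, Zoe, Fay]
Visit Eli → queue [Sam, Ava, Zoe, Fay]
Visit Sam → queue [Ava, Zoe, Fay]
Visit Ava → queue [Zoe, Fay]
Visit Zoe → queue [Fay]
Visit Fay → queue []

Omar → Mae → Jae → Vic → Uma → Dee → Ada → Nia → Wes → Yul → Rex → Hana → Eli → Sam → Ava → Zoe → Fay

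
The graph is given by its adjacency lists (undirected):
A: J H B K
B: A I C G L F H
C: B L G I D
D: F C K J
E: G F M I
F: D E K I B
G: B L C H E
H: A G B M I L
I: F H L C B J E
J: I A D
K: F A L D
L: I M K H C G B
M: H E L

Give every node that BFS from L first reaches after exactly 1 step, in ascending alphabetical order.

Level 0: L
Level 1: B, C, G, H, I, K, M
Level 2: A, D, E, F, J

B, C, G, H, I, K, M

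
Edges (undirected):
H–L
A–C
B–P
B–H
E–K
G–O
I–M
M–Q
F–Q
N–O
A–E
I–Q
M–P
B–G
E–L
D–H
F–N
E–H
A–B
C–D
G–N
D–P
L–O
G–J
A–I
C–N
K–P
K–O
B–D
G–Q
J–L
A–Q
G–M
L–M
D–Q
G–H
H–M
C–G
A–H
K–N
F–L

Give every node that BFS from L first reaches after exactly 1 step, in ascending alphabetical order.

E, F, H, J, M, O

Level 0: L
Level 1: E, F, H, J, M, O
Level 2: A, B, D, G, I, K, N, P, Q
Level 3: C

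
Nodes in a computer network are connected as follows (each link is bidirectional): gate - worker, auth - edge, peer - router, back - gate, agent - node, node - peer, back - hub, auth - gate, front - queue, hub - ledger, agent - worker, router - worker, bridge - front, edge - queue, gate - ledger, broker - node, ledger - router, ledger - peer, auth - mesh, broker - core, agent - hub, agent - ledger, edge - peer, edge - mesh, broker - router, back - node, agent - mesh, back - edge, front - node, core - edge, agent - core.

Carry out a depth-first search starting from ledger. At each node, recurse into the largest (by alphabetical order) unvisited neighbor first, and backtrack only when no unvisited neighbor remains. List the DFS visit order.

Visit ledger
ledger → router
router → worker
worker → gate
gate → back
back → node
node → peer
peer → edge
edge → queue
queue → front
front → bridge
edge → mesh
mesh → auth
mesh → agent
agent → hub
agent → core
core → broker

ledger router worker gate back node peer edge queue front bridge mesh auth agent hub core broker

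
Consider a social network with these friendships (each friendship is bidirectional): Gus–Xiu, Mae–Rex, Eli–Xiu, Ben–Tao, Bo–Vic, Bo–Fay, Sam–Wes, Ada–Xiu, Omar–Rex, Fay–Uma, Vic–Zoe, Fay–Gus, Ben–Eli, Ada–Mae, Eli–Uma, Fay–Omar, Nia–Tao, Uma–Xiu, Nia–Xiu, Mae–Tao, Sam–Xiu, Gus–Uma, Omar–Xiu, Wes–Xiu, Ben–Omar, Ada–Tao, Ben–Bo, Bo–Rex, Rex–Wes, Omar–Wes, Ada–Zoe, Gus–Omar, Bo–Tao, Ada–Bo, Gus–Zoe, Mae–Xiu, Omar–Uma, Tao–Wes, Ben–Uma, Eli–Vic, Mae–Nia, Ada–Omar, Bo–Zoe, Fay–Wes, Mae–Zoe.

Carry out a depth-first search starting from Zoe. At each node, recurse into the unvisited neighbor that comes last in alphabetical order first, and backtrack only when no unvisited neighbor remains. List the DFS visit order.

Zoe -> Vic -> Eli -> Xiu -> Wes -> Tao -> Nia -> Mae -> Rex -> Omar -> Uma -> Gus -> Fay -> Bo -> Ben -> Ada -> Sam

Visit Zoe
Zoe → Vic
Vic → Eli
Eli → Xiu
Xiu → Wes
Wes → Tao
Tao → Nia
Nia → Mae
Mae → Rex
Rex → Omar
Omar → Uma
Uma → Gus
Gus → Fay
Fay → Bo
Bo → Ben
Bo → Ada
Wes → Sam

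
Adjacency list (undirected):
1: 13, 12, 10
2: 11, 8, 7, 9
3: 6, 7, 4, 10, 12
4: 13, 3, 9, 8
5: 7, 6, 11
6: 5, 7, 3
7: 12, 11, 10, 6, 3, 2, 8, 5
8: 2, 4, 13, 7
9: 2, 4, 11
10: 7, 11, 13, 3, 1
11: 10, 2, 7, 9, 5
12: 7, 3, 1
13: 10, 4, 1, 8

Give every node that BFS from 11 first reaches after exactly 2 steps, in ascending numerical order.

Level 0: 11
Level 1: 2, 5, 7, 9, 10
Level 2: 1, 3, 4, 6, 8, 12, 13

1, 3, 4, 6, 8, 12, 13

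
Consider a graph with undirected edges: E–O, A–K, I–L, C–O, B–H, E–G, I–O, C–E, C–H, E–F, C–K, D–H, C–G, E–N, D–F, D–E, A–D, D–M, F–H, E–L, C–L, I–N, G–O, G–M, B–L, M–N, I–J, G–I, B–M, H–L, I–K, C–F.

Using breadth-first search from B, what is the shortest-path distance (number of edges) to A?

3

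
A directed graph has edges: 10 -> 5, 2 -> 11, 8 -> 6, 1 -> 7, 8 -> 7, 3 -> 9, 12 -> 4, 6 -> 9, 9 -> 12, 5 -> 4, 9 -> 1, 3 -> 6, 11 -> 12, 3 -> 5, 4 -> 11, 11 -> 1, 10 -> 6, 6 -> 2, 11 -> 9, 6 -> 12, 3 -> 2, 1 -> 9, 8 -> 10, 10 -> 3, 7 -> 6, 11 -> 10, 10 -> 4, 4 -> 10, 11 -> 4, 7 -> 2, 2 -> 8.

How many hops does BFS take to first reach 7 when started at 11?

2

Level 0: 11
Level 1: 1, 4, 9, 10, 12
Level 2: 3, 5, 6, 7
Level 3: 2
Level 4: 8
7 first appears at level 2.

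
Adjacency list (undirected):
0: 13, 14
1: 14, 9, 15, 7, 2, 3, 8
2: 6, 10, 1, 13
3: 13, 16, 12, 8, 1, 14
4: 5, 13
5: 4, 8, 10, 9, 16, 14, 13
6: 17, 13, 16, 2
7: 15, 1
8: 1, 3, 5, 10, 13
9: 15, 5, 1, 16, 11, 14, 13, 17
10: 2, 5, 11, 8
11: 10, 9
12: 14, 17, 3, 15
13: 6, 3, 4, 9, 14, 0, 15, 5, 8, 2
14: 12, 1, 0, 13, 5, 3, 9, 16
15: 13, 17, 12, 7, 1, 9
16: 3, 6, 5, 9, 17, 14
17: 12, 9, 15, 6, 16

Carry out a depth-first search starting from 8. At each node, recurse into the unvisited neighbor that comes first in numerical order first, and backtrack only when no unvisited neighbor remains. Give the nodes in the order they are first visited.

8, 1, 2, 6, 13, 0, 14, 3, 12, 15, 7, 9, 5, 4, 10, 11, 16, 17

Visit 8
8 → 1
1 → 2
2 → 6
6 → 13
13 → 0
0 → 14
14 → 3
3 → 12
12 → 15
15 → 7
15 → 9
9 → 5
5 → 4
5 → 10
10 → 11
5 → 16
16 → 17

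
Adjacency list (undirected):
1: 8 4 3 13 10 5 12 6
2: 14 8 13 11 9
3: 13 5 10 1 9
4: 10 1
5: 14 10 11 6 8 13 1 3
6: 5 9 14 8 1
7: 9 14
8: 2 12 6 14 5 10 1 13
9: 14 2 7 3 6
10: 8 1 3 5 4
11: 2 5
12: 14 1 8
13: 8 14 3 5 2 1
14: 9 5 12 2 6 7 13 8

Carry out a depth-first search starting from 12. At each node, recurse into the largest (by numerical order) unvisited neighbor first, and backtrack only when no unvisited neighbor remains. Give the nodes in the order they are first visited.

12 → 14 → 13 → 8 → 10 → 5 → 11 → 2 → 9 → 7 → 6 → 1 → 4 → 3

Visit 12
12 → 14
14 → 13
13 → 8
8 → 10
10 → 5
5 → 11
11 → 2
2 → 9
9 → 7
9 → 6
6 → 1
1 → 4
1 → 3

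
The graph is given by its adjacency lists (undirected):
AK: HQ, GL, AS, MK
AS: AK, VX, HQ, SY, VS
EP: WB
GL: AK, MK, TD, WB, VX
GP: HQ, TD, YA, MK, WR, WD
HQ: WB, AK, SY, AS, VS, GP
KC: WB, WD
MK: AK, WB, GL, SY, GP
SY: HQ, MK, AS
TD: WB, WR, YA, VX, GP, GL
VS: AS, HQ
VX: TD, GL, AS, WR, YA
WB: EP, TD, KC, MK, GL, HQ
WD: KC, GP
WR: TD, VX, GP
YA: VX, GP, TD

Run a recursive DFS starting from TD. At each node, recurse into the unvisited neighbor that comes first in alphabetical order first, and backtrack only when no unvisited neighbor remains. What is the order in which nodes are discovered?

TD, GL, AK, AS, HQ, GP, MK, SY, WB, EP, KC, WD, WR, VX, YA, VS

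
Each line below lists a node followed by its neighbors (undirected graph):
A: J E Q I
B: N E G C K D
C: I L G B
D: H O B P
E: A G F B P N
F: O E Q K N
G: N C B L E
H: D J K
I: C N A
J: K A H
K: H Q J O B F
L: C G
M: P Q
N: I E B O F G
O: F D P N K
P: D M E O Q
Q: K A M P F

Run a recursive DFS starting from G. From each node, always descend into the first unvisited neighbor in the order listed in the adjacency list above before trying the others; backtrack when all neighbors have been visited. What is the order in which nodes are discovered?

G -> N -> I -> C -> L -> B -> E -> A -> J -> K -> H -> D -> O -> F -> Q -> M -> P

Visit G
G → N
N → I
I → C
C → L
C → B
B → E
E → A
A → J
J → K
K → H
H → D
D → O
O → F
F → Q
Q → M
M → P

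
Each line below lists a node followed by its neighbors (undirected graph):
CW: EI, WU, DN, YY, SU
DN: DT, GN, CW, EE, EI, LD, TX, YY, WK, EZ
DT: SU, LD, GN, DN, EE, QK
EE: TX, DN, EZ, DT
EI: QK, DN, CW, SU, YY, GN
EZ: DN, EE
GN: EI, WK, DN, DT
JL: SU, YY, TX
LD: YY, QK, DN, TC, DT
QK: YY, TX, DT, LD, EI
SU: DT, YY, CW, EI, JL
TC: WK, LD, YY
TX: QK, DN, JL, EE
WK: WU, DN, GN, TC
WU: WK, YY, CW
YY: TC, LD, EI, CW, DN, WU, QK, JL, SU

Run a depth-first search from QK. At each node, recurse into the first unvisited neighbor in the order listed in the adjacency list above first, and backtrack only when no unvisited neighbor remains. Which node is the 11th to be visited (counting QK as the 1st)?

Visit QK
QK → YY
YY → TC
TC → WK
WK → WU
WU → CW
CW → EI
EI → DN
DN → DT
DT → SU
SU → JL
JL → TX
TX → EE
EE → EZ
DT → LD
DT → GN

Visit order: QK, YY, TC, WK, WU, CW, EI, DN, DT, SU, JL, TX, EE, EZ, LD, GN

JL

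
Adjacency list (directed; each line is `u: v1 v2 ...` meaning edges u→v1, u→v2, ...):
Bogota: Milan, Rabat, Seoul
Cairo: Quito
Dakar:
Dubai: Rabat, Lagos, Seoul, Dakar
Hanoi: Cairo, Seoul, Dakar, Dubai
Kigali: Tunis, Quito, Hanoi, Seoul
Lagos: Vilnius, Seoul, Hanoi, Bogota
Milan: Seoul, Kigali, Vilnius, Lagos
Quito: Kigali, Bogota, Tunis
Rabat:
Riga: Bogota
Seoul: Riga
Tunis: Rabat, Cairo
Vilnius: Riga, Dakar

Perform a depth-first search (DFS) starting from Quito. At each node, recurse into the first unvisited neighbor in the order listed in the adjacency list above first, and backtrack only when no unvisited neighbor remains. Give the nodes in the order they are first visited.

Visit Quito
Quito → Kigali
Kigali → Tunis
Tunis → Rabat
Tunis → Cairo
Kigali → Hanoi
Hanoi → Seoul
Seoul → Riga
Riga → Bogota
Bogota → Milan
Milan → Vilnius
Vilnius → Dakar
Milan → Lagos
Hanoi → Dubai

Quito -> Kigali -> Tunis -> Rabat -> Cairo -> Hanoi -> Seoul -> Riga -> Bogota -> Milan -> Vilnius -> Dakar -> Lagos -> Dubai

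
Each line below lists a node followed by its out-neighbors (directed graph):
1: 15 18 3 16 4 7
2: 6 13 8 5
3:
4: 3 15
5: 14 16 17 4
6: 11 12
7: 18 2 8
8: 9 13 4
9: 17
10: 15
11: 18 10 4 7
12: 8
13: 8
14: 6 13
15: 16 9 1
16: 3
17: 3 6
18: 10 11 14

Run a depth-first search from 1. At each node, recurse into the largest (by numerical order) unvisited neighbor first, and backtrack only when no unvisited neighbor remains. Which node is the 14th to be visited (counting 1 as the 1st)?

3

Visit 1
1 → 18
18 → 14
14 → 13
13 → 8
8 → 9
9 → 17
17 → 6
6 → 12
6 → 11
11 → 10
10 → 15
15 → 16
16 → 3
11 → 7
7 → 2
2 → 5
5 → 4

Visit order: 1, 18, 14, 13, 8, 9, 17, 6, 12, 11, 10, 15, 16, 3, 7, 2, 5, 4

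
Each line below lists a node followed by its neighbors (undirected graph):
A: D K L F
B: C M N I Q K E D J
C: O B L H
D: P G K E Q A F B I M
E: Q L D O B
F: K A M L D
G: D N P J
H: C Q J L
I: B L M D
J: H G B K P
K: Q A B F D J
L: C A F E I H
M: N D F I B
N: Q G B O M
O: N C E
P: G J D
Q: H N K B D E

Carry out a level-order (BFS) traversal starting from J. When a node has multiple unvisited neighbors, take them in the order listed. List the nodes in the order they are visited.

Visit J; enqueue H, G, B, K, P → queue [H, G, B, K, P]
Visit H; enqueue C, Q, L → queue [G, B, K, P, C, Q, L]
Visit G; enqueue D, N → queue [B, K, P, C, Q, L, D, N]
Visit B; enqueue M, I, E → queue [K, P, C, Q, L, D, N, M, I, E]
Visit K; enqueue A, F → queue [P, C, Q, L, D, N, M, I, E, A, F]
Visit P → queue [C, Q, L, D, N, M, I, E, A, F]
Visit C; enqueue O → queue [Q, L, D, N, M, I, E, A, F, O]
Visit Q → queue [L, D, N, M, I, E, A, F, O]
Visit L → queue [D, N, M, I, E, A, F, O]
Visit D → queue [N, M, I, E, A, F, O]
Visit N → queue [M, I, E, A, F, O]
Visit M → queue [I, E, A, F, O]
Visit I → queue [E, A, F, O]
Visit E → queue [A, F, O]
Visit A → queue [F, O]
Visit F → queue [O]
Visit O → queue []

J -> H -> G -> B -> K -> P -> C -> Q -> L -> D -> N -> M -> I -> E -> A -> F -> O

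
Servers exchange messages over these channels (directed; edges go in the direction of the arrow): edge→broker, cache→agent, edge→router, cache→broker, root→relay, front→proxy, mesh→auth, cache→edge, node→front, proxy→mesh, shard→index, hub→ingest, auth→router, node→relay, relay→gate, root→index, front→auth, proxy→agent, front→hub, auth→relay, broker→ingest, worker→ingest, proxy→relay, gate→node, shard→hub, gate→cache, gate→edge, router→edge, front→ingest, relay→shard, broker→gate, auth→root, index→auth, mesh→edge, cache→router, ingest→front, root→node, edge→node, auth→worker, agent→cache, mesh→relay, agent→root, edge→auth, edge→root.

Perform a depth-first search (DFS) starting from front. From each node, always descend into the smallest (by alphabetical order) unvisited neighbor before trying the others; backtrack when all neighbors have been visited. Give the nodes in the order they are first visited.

Visit front
front → auth
auth → relay
relay → gate
gate → cache
cache → agent
agent → root
root → index
root → node
cache → broker
broker → ingest
cache → edge
edge → router
relay → shard
shard → hub
auth → worker
front → proxy
proxy → mesh

front auth relay gate cache agent root index node broker ingest edge router shard hub worker proxy mesh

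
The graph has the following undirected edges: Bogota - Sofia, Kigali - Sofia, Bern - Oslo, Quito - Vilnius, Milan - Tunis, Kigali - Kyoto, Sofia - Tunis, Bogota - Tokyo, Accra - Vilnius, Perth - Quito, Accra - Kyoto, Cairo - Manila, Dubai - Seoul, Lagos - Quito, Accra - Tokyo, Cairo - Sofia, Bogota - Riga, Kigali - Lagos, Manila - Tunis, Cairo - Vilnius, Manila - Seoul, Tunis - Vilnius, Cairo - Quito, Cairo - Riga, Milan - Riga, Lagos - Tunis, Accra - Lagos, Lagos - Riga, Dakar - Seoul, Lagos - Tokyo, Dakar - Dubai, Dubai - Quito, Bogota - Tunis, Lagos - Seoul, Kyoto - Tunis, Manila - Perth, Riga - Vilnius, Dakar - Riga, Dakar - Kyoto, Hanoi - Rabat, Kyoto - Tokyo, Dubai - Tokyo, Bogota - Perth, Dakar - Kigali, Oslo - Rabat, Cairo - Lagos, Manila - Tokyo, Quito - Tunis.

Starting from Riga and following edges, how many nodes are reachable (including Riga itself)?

BFS from Riga visits: Riga, Bogota, Cairo, Dakar, Lagos, Milan, Vilnius, Perth, Sofia, Tokyo, Tunis, Manila, Quito, Dubai, Kigali, Kyoto, Seoul, Accra
Reachable nodes: 18 of 22 total.

18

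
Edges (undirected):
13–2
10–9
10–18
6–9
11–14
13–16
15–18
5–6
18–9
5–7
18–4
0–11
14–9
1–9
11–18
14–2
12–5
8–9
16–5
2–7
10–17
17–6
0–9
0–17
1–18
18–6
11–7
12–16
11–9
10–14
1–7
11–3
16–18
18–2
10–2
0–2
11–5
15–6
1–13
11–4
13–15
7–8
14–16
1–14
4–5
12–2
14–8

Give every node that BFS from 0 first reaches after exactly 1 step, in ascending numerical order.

2, 9, 11, 17

Level 0: 0
Level 1: 2, 9, 11, 17
Level 2: 1, 3, 4, 5, 6, 7, 8, 10, 12, 13, 14, 18
Level 3: 15, 16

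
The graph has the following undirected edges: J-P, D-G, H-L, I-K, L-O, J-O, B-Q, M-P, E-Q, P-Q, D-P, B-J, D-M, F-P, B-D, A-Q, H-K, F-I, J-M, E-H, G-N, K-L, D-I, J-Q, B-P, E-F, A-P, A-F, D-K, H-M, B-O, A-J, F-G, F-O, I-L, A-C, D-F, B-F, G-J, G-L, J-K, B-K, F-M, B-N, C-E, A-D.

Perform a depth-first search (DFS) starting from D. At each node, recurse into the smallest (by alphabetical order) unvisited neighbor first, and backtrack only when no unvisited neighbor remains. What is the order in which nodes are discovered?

Visit D
D → A
A → C
C → E
E → F
F → B
B → J
J → G
G → L
L → H
H → K
K → I
H → M
M → P
P → Q
L → O
G → N

D A C E F B J G L H K I M P Q O N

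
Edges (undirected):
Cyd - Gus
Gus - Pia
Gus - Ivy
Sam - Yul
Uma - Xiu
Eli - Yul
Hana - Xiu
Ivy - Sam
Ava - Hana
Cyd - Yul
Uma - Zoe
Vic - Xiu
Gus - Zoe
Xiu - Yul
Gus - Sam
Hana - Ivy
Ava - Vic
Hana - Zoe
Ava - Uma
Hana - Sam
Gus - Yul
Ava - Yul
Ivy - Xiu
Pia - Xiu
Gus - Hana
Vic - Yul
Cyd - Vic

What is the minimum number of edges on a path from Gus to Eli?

2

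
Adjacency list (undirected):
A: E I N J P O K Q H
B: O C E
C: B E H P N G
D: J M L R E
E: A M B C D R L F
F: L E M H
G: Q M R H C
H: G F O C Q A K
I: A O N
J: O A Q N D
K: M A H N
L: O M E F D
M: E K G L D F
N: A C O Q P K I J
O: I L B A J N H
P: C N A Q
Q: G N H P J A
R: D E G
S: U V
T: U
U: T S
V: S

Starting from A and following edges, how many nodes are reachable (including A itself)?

18

BFS from A visits: A, E, H, I, J, K, N, O, P, Q, B, C, D, F, L, M, R, G
Reachable nodes: 18 of 22 total.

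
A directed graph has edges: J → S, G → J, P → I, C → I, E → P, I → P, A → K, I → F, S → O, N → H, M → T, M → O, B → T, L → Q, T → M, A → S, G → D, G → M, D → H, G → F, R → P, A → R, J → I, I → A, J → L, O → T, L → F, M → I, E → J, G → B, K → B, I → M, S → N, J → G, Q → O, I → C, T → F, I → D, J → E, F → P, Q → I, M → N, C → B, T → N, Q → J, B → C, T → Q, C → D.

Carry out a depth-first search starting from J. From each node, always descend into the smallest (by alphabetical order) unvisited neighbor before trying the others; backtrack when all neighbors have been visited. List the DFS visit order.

Visit J
J → E
E → P
P → I
I → A
A → K
K → B
B → C
C → D
D → H
B → T
T → F
T → M
M → N
M → O
T → Q
A → R
A → S
J → G
J → L

J → E → P → I → A → K → B → C → D → H → T → F → M → N → O → Q → R → S → G → L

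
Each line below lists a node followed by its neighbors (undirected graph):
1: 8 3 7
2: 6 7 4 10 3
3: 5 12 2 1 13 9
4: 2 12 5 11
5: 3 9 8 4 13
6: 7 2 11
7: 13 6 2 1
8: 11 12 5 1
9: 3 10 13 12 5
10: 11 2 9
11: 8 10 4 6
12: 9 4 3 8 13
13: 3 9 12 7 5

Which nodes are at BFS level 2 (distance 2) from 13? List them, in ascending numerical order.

Level 0: 13
Level 1: 3, 5, 7, 9, 12
Level 2: 1, 2, 4, 6, 8, 10
Level 3: 11

1, 2, 4, 6, 8, 10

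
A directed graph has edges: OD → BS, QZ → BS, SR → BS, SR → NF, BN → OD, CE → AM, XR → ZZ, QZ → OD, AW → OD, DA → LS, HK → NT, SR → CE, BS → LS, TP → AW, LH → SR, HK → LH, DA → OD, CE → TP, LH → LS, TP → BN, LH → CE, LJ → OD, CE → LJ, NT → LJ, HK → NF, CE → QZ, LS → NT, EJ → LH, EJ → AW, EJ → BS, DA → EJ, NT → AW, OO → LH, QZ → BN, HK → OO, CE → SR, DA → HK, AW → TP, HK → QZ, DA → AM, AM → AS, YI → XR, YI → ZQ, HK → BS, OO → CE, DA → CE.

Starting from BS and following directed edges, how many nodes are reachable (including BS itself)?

8

BFS from BS visits: BS, LS, NT, LJ, AW, OD, TP, BN
Reachable nodes: 8 of 23 total.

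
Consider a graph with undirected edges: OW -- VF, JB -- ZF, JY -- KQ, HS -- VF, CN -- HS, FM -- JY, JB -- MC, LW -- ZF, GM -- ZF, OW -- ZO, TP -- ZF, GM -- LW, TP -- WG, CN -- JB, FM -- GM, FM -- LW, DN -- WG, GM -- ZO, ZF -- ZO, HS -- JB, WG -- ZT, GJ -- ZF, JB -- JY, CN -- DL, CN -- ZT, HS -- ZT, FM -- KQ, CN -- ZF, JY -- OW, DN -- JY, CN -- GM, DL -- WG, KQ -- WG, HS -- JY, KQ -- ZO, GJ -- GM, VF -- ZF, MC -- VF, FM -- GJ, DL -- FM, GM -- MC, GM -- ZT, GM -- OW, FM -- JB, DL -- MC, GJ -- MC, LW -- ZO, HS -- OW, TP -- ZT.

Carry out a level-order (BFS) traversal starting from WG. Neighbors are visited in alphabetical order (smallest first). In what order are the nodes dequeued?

Visit WG; enqueue DL, DN, KQ, TP, ZT → queue [DL, DN, KQ, TP, ZT]
Visit DL; enqueue CN, FM, MC → queue [DN, KQ, TP, ZT, CN, FM, MC]
Visit DN; enqueue JY → queue [KQ, TP, ZT, CN, FM, MC, JY]
Visit KQ; enqueue ZO → queue [TP, ZT, CN, FM, MC, JY, ZO]
Visit TP; enqueue ZF → queue [ZT, CN, FM, MC, JY, ZO, ZF]
Visit ZT; enqueue GM, HS → queue [CN, FM, MC, JY, ZO, ZF, GM, HS]
Visit CN; enqueue JB → queue [FM, MC, JY, ZO, ZF, GM, HS, JB]
Visit FM; enqueue GJ, LW → queue [MC, JY, ZO, ZF, GM, HS, JB, GJ, LW]
Visit MC; enqueue VF → queue [JY, ZO, ZF, GM, HS, JB, GJ, LW, VF]
Visit JY; enqueue OW → queue [ZO, ZF, GM, HS, JB, GJ, LW, VF, OW]
Visit ZO → queue [ZF, GM, HS, JB, GJ, LW, VF, OW]
Visit ZF → queue [GM, HS, JB, GJ, LW, VF, OW]
Visit GM → queue [HS, JB, GJ, LW, VF, OW]
Visit HS → queue [JB, GJ, LW, VF, OW]
Visit JB → queue [GJ, LW, VF, OW]
Visit GJ → queue [LW, VF, OW]
Visit LW → queue [VF, OW]
Visit VF → queue [OW]
Visit OW → queue []

WG DL DN KQ TP ZT CN FM MC JY ZO ZF GM HS JB GJ LW VF OW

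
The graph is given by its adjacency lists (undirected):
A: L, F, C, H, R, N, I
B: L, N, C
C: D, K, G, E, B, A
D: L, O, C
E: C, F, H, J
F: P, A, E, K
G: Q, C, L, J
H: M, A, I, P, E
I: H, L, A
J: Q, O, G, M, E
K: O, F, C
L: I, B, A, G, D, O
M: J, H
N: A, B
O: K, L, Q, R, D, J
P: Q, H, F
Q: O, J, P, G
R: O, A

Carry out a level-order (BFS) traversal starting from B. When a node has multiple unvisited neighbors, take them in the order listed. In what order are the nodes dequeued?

B → L → N → C → I → A → G → D → O → K → E → H → F → R → Q → J → M → P

Visit B; enqueue L, N, C → queue [L, N, C]
Visit L; enqueue I, A, G, D, O → queue [N, C, I, A, G, D, O]
Visit N → queue [C, I, A, G, D, O]
Visit C; enqueue K, E → queue [I, A, G, D, O, K, E]
Visit I; enqueue H → queue [A, G, D, O, K, E, H]
Visit A; enqueue F, R → queue [G, D, O, K, E, H, F, R]
Visit G; enqueue Q, J → queue [D, O, K, E, H, F, R, Q, J]
Visit D → queue [O, K, E, H, F, R, Q, J]
Visit O → queue [K, E, H, F, R, Q, J]
Visit K → queue [E, H, F, R, Q, J]
Visit E → queue [H, F, R, Q, J]
Visit H; enqueue M, P → queue [F, R, Q, J, M, P]
Visit F → queue [R, Q, J, M, P]
Visit R → queue [Q, J, M, P]
Visit Q → queue [J, M, P]
Visit J → queue [M, P]
Visit M → queue [P]
Visit P → queue []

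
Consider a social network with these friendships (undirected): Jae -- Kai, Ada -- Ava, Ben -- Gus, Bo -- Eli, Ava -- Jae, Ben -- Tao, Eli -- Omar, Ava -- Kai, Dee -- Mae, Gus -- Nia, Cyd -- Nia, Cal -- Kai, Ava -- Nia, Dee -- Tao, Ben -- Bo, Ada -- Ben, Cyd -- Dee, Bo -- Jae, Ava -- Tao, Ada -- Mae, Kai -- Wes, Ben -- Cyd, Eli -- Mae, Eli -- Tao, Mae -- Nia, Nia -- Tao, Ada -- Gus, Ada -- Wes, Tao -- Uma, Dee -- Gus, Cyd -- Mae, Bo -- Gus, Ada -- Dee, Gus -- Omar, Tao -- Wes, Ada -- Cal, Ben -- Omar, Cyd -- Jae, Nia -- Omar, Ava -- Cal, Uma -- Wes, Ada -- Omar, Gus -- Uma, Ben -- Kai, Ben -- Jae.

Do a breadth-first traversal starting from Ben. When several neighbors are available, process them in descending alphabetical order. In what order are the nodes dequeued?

Ben -> Tao -> Omar -> Kai -> Jae -> Gus -> Cyd -> Bo -> Ada -> Wes -> Uma -> Nia -> Eli -> Dee -> Ava -> Cal -> Mae

Visit Ben; enqueue Tao, Omar, Kai, Jae, Gus, Cyd, Bo, Ada → queue [Tao, Omar, Kai, Jae, Gus, Cyd, Bo, Ada]
Visit Tao; enqueue Wes, Uma, Nia, Eli, Dee, Ava → queue [Omar, Kai, Jae, Gus, Cyd, Bo, Ada, Wes, Uma, Nia, Eli, Dee, Ava]
Visit Omar → queue [Kai, Jae, Gus, Cyd, Bo, Ada, Wes, Uma, Nia, Eli, Dee, Ava]
Visit Kai; enqueue Cal → queue [Jae, Gus, Cyd, Bo, Ada, Wes, Uma, Nia, Eli, Dee, Ava, Cal]
Visit Jae → queue [Gus, Cyd, Bo, Ada, Wes, Uma, Nia, Eli, Dee, Ava, Cal]
Visit Gus → queue [Cyd, Bo, Ada, Wes, Uma, Nia, Eli, Dee, Ava, Cal]
Visit Cyd; enqueue Mae → queue [Bo, Ada, Wes, Uma, Nia, Eli, Dee, Ava, Cal, Mae]
Visit Bo → queue [Ada, Wes, Uma, Nia, Eli, Dee, Ava, Cal, Mae]
Visit Ada → queue [Wes, Uma, Nia, Eli, Dee, Ava, Cal, Mae]
Visit Wes → queue [Uma, Nia, Eli, Dee, Ava, Cal, Mae]
Visit Uma → queue [Nia, Eli, Dee, Ava, Cal, Mae]
Visit Nia → queue [Eli, Dee, Ava, Cal, Mae]
Visit Eli → queue [Dee, Ava, Cal, Mae]
Visit Dee → queue [Ava, Cal, Mae]
Visit Ava → queue [Cal, Mae]
Visit Cal → queue [Mae]
Visit Mae → queue []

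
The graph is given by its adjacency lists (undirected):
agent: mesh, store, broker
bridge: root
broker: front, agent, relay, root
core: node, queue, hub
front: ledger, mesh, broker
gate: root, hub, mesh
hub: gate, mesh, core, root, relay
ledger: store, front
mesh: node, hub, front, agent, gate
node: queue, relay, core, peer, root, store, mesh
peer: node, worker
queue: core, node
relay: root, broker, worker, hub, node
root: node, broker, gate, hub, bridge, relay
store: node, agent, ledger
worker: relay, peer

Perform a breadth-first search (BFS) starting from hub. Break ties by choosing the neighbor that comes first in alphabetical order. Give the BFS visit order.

hub, core, gate, mesh, relay, root, node, queue, agent, front, broker, worker, bridge, peer, store, ledger

Visit hub; enqueue core, gate, mesh, relay, root → queue [core, gate, mesh, relay, root]
Visit core; enqueue node, queue → queue [gate, mesh, relay, root, node, queue]
Visit gate → queue [mesh, relay, root, node, queue]
Visit mesh; enqueue agent, front → queue [relay, root, node, queue, agent, front]
Visit relay; enqueue broker, worker → queue [root, node, queue, agent, front, broker, worker]
Visit root; enqueue bridge → queue [node, queue, agent, front, broker, worker, bridge]
Visit node; enqueue peer, store → queue [queue, agent, front, broker, worker, bridge, peer, store]
Visit queue → queue [agent, front, broker, worker, bridge, peer, store]
Visit agent → queue [front, broker, worker, bridge, peer, store]
Visit front; enqueue ledger → queue [broker, worker, bridge, peer, store, ledger]
Visit broker → queue [worker, bridge, peer, store, ledger]
Visit worker → queue [bridge, peer, store, ledger]
Visit bridge → queue [peer, store, ledger]
Visit peer → queue [store, ledger]
Visit store → queue [ledger]
Visit ledger → queue []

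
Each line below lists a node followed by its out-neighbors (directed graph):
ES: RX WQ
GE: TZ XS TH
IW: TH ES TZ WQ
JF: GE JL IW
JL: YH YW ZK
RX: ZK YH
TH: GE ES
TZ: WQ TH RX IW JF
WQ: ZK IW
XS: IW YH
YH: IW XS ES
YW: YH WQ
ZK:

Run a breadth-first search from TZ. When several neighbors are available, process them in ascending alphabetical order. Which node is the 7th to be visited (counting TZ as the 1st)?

Visit TZ; enqueue IW, JF, RX, TH, WQ → queue [IW, JF, RX, TH, WQ]
Visit IW; enqueue ES → queue [JF, RX, TH, WQ, ES]
Visit JF; enqueue GE, JL → queue [RX, TH, WQ, ES, GE, JL]
Visit RX; enqueue YH, ZK → queue [TH, WQ, ES, GE, JL, YH, ZK]
Visit TH → queue [WQ, ES, GE, JL, YH, ZK]
Visit WQ → queue [ES, GE, JL, YH, ZK]
Visit ES → queue [GE, JL, YH, ZK]
Visit GE; enqueue XS → queue [JL, YH, ZK, XS]
Visit JL; enqueue YW → queue [YH, ZK, XS, YW]
Visit YH → queue [ZK, XS, YW]
Visit ZK → queue [XS, YW]
Visit XS → queue [YW]
Visit YW → queue []

Visit order: TZ, IW, JF, RX, TH, WQ, ES, GE, JL, YH, ZK, XS, YW

ES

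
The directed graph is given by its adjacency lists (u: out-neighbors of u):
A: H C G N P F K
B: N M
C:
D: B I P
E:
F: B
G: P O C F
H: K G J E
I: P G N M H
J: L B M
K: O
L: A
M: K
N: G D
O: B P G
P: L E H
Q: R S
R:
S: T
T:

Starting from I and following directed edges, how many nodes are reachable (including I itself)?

BFS from I visits: I, G, H, M, N, P, C, F, O, E, J, K, D, L, B, A
Reachable nodes: 16 of 20 total.

16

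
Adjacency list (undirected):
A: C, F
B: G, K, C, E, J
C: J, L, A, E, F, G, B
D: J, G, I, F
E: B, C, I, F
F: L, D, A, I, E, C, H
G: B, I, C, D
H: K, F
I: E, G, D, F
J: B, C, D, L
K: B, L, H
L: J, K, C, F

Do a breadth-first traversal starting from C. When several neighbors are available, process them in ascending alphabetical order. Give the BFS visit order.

C -> A -> B -> E -> F -> G -> J -> L -> K -> I -> D -> H

Visit C; enqueue A, B, E, F, G, J, L → queue [A, B, E, F, G, J, L]
Visit A → queue [B, E, F, G, J, L]
Visit B; enqueue K → queue [E, F, G, J, L, K]
Visit E; enqueue I → queue [F, G, J, L, K, I]
Visit F; enqueue D, H → queue [G, J, L, K, I, D, H]
Visit G → queue [J, L, K, I, D, H]
Visit J → queue [L, K, I, D, H]
Visit L → queue [K, I, D, H]
Visit K → queue [I, D, H]
Visit I → queue [D, H]
Visit D → queue [H]
Visit H → queue []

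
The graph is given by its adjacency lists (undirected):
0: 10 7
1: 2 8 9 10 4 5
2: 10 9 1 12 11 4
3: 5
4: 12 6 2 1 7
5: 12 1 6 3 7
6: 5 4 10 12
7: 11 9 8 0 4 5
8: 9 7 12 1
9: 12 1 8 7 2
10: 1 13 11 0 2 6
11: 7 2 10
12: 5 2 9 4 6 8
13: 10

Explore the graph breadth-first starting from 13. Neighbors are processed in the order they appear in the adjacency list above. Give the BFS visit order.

13, 10, 1, 11, 0, 2, 6, 8, 9, 4, 5, 7, 12, 3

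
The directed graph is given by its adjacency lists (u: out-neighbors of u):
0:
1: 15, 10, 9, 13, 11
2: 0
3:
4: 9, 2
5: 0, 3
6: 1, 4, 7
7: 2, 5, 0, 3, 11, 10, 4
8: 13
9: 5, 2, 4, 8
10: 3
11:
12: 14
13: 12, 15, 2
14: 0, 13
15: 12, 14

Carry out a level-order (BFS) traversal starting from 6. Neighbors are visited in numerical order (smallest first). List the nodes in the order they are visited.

6 -> 1 -> 4 -> 7 -> 9 -> 10 -> 11 -> 13 -> 15 -> 2 -> 0 -> 3 -> 5 -> 8 -> 12 -> 14

Visit 6; enqueue 1, 4, 7 → queue [1, 4, 7]
Visit 1; enqueue 9, 10, 11, 13, 15 → queue [4, 7, 9, 10, 11, 13, 15]
Visit 4; enqueue 2 → queue [7, 9, 10, 11, 13, 15, 2]
Visit 7; enqueue 0, 3, 5 → queue [9, 10, 11, 13, 15, 2, 0, 3, 5]
Visit 9; enqueue 8 → queue [10, 11, 13, 15, 2, 0, 3, 5, 8]
Visit 10 → queue [11, 13, 15, 2, 0, 3, 5, 8]
Visit 11 → queue [13, 15, 2, 0, 3, 5, 8]
Visit 13; enqueue 12 → queue [15, 2, 0, 3, 5, 8, 12]
Visit 15; enqueue 14 → queue [2, 0, 3, 5, 8, 12, 14]
Visit 2 → queue [0, 3, 5, 8, 12, 14]
Visit 0 → queue [3, 5, 8, 12, 14]
Visit 3 → queue [5, 8, 12, 14]
Visit 5 → queue [8, 12, 14]
Visit 8 → queue [12, 14]
Visit 12 → queue [14]
Visit 14 → queue []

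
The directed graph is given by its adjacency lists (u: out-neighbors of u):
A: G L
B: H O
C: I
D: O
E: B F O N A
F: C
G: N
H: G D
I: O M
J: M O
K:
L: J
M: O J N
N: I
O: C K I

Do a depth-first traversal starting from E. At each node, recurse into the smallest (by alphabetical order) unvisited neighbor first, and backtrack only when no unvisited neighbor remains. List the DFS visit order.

E, A, G, N, I, M, J, O, C, K, L, B, H, D, F

Visit E
E → A
A → G
G → N
N → I
I → M
M → J
J → O
O → C
O → K
A → L
E → B
B → H
H → D
E → F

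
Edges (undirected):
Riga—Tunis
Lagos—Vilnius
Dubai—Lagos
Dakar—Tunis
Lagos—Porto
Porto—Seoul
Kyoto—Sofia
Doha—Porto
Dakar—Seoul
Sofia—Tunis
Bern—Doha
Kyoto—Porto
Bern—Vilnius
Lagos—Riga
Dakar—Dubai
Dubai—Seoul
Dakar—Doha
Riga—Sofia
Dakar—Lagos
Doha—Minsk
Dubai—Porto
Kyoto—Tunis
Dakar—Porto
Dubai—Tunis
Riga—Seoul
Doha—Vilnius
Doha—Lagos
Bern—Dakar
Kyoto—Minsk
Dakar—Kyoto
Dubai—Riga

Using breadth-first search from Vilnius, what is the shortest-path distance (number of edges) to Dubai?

Level 0: Vilnius
Level 1: Bern, Doha, Lagos
Level 2: Dakar, Dubai, Minsk, Porto, Riga
Level 3: Kyoto, Seoul, Sofia, Tunis
Dubai first appears at level 2.

2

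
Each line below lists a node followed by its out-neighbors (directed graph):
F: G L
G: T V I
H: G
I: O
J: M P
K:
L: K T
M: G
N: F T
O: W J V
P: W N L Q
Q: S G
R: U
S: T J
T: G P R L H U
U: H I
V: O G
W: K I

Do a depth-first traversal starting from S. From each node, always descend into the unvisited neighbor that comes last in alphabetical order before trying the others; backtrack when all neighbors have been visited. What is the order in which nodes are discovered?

Visit S
S → T
T → U
U → I
I → O
O → W
W → K
O → V
V → G
O → J
J → P
P → Q
P → N
N → F
F → L
J → M
U → H
T → R

S → T → U → I → O → W → K → V → G → J → P → Q → N → F → L → M → H → R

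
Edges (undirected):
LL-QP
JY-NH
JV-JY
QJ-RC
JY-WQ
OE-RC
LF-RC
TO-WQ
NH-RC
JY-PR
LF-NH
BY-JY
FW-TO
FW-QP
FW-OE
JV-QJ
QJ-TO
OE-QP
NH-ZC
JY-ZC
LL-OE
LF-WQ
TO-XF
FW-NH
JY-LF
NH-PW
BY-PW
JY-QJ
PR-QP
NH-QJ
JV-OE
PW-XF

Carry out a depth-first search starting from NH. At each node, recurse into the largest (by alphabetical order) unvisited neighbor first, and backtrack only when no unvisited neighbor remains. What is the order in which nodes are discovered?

NH → ZC → JY → WQ → TO → XF → PW → BY → QJ → RC → OE → QP → PR → LL → FW → JV → LF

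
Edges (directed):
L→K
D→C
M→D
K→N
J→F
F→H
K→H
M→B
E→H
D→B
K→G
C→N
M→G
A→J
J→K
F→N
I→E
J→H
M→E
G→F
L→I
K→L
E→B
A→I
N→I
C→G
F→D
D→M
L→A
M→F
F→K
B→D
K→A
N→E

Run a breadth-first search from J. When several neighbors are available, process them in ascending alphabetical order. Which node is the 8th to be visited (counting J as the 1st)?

G

Visit J; enqueue F, H, K → queue [F, H, K]
Visit F; enqueue D, N → queue [H, K, D, N]
Visit H → queue [K, D, N]
Visit K; enqueue A, G, L → queue [D, N, A, G, L]
Visit D; enqueue B, C, M → queue [N, A, G, L, B, C, M]
Visit N; enqueue E, I → queue [A, G, L, B, C, M, E, I]
Visit A → queue [G, L, B, C, M, E, I]
Visit G → queue [L, B, C, M, E, I]
Visit L → queue [B, C, M, E, I]
Visit B → queue [C, M, E, I]
Visit C → queue [M, E, I]
Visit M → queue [E, I]
Visit E → queue [I]
Visit I → queue []

Visit order: J, F, H, K, D, N, A, G, L, B, C, M, E, I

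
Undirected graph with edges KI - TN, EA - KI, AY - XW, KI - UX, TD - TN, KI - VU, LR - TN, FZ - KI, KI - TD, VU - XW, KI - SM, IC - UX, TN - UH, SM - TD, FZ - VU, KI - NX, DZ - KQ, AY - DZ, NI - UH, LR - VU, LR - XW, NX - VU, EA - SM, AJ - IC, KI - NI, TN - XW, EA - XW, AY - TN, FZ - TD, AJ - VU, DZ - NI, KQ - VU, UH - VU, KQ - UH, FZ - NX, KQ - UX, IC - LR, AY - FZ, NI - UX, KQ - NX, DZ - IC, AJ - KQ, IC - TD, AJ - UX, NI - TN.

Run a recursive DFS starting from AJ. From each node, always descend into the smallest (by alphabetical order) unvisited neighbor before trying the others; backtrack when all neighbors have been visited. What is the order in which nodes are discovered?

AJ -> IC -> DZ -> AY -> FZ -> KI -> EA -> SM -> TD -> TN -> LR -> VU -> KQ -> NX -> UH -> NI -> UX -> XW

Visit AJ
AJ → IC
IC → DZ
DZ → AY
AY → FZ
FZ → KI
KI → EA
EA → SM
SM → TD
TD → TN
TN → LR
LR → VU
VU → KQ
KQ → NX
KQ → UH
UH → NI
NI → UX
VU → XW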